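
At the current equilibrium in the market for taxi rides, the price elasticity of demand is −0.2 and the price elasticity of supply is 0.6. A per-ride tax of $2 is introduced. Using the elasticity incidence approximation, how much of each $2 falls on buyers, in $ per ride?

Incidence ratio: buyers' share ≈ εs / (εs + |εd|) = 0.6 / (0.6 + 0.2) = 0.75.
So buyers bear ≈ 0.75 × $2 = $1.5; sellers bear $0.5.

Buyers bear ≈ $1.5 per ride.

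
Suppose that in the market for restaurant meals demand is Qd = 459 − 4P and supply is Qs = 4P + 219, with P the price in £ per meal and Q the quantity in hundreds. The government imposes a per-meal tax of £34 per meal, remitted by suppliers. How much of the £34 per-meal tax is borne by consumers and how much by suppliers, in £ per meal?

Before the tax: set 459 − 4P = 4P + 219 → P* = £30, Q* = 339.
With the tax collected from suppliers, supply shifts: Qs = 4(P − 34) + 219.
New equilibrium: consumers pay £47, suppliers receive £13, Q = 271. (Wedge: Pb − Ps = 34.)
Burden on consumers: £17; on suppliers: £17. (They sum to £34.)

Consumers bear £17 per meal; suppliers bear £17 per meal.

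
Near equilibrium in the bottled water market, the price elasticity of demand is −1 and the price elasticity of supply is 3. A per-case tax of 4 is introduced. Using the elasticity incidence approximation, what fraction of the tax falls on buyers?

Incidence ratio: buyers' share ≈ εs / (εs + |εd|) = 3 / (3 + 1) = 0.75.
Supply is the more elastic side, so buyers bear the larger share.

Buyers' share ≈ 0.75.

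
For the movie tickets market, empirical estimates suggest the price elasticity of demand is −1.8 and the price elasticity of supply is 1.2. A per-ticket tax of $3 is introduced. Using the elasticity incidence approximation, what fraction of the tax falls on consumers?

Incidence ratio: consumers' share ≈ εs / (εs + |εd|) = 1.2 / (1.2 + 1.8) = 0.4.
Supply is the less elastic side, so consumers bear the smaller share.

Consumers' share ≈ 0.4.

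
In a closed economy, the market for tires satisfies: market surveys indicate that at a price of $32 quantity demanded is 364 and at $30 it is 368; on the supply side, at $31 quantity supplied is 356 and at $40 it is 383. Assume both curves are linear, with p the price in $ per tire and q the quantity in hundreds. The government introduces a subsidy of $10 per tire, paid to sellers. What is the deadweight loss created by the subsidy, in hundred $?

Deadweight loss = $60 hundred.

Demand slope: (368 − 364)/(30 − 32) = -2, so qd = 428 − 2p.
Supply slope: (383 − 356)/(40 − 31) = 3, so qs = 3p + 263.
Before the subsidy: set 428 − 2p = 3p + 263 → p* = $33, q* = 362.
With a per-unit subsidy paid to sellers, each receives p + 10 per unit sold, so supply becomes qs = 3(p + 10) + 263.
New equilibrium: buyers pay $27, sellers receive $37, q = 374. (Wedge: pb − ps = −10.)
Quantity rises by |ΔQ| = |362 − 374| = 12.
DWL = ½ · t · |ΔQ| = ½ · 10 · 12 = $60.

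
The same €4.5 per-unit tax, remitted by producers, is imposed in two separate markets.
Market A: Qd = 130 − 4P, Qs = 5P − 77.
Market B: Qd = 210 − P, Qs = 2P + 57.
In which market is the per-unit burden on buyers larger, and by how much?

Market B, by €0.5.

Market A: pre-tax P* = €23, Q* = 38; post-tax Q = 28; per-unit burden on buyers = €2.5.
Market B: pre-tax P* = €51, Q* = 159; post-tax Q = 156; per-unit burden on buyers = €3.
Difference: €2.5 vs €3 → market B is larger by €0.5.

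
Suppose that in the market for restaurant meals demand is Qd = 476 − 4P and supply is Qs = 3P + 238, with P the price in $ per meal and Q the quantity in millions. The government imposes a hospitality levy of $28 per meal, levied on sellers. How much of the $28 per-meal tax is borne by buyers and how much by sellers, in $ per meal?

Without the tax, 476 − 4P = 3P + 238 gives 7P = 238, so P* = $34 and Q* = 340.
With the tax collected from sellers, supply shifts: Qs = 3(P − 28) + 238.
New equilibrium: buyers pay $46, sellers receive $18, Q = 292. (Wedge: Pb − Ps = 28.)
Burden on buyers: $12; on sellers: $16. (They sum to $28.)
The less price-elastic side of the market bears the larger share of a per-unit tax.

Buyers bear $12 per meal; sellers bear $16 per meal.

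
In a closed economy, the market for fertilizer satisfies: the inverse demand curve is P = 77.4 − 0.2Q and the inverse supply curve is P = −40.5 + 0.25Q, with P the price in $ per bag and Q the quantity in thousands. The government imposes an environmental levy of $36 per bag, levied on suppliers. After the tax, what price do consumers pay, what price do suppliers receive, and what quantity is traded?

Consumers pay $41; suppliers receive $5; quantity = 182.

Rewrite in direct form: Qd = 387 − 5P and Qs = 4P + 162.
Without the tax, 387 − 5P = 4P + 162 gives 9P = 225, so P* = $25 and Q* = 262.
With the tax collected from suppliers, supply shifts: Qs = 4(P − 36) + 162.
New equilibrium: consumers pay $41, suppliers receive $5, Q = 182. (Wedge: Pb − Ps = 36.)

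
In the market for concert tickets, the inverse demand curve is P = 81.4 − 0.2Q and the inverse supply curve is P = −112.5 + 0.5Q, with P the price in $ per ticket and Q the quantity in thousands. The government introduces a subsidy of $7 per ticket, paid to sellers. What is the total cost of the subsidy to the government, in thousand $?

Inverting to Q(P) form: Qd = 407 − 5P; Qs = 2P + 225.
Without the subsidy, 407 − 5P = 2P + 225 gives 7P = 182, so P* = $26 and Q* = 277.
With a per-unit subsidy paid to sellers, each receives P + 7 per unit sold, so supply becomes Qs = 2(P + 7) + 225.
New equilibrium: buyers pay $24, sellers receive $31, Q = 287. (Wedge: Pb − Ps = −7.)
Outlay = t · Q = 7 · 287 = $2009.

Government outlay = $2009 thousand.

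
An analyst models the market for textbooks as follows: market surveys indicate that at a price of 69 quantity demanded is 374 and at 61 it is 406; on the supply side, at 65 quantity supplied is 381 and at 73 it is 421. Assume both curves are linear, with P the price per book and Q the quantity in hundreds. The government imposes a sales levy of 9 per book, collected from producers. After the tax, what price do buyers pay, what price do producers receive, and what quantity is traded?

Demand slope: (406 − 374)/(61 − 69) = -4, so Qd = 650 − 4P.
Supply slope: (421 − 381)/(73 − 65) = 5, so Qs = 5P + 56.
Before the tax: set 650 − 4P = 5P + 56 → P* = 66, Q* = 386.
With the tax collected from producers, supply shifts: Qs = 5(P − 9) + 56.
New equilibrium: buyers pay 71, producers receive 62, Q = 366. (Wedge: Pb − Ps = 9.)
The less price-elastic side of the market bears the larger share of a per-unit tax.

Buyers pay 71; producers receive 62; quantity = 366.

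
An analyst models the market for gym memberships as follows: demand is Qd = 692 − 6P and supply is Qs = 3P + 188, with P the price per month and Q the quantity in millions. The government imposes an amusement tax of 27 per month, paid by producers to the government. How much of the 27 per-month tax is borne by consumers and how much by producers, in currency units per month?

Consumers bear 9 per month; producers bear 18 per month.

Before the tax: set 692 − 6P = 3P + 188 → P* = 56, Q* = 356.
With the tax collected from producers, supply shifts: Qs = 3(P − 27) + 188.
Solving gives Q = 302 with consumers paying 65 and producers receiving 38 (the 27 wedge).
Burden on consumers: 9; on producers: 18. (They sum to 27.)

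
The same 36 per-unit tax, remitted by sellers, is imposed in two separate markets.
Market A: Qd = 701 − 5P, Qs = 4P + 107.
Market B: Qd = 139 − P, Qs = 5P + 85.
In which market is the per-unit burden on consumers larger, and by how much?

Market B, by 14.

Market A: pre-tax P* = 66, Q* = 371; post-tax Q = 291; per-unit burden on consumers = 16.
Market B: pre-tax P* = 9, Q* = 130; post-tax Q = 100; per-unit burden on consumers = 30.
Difference: 16 vs 30 → market B is larger by 14.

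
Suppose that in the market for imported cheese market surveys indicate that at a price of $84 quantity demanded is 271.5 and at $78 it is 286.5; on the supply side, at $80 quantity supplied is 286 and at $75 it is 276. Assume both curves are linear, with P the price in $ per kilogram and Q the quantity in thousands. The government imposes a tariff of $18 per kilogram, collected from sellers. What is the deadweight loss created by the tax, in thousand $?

Deadweight loss = $180 thousand.

Demand slope: (286.5 − 271.5)/(78 − 84) = -2.5, so Qd = 481.5 − 2.5P.
Supply slope: (276 − 286)/(75 − 80) = 2, so Qs = 2P + 126.
Before the tax: set 481.5 − 2.5P = 2P + 126 → P* = $79, Q* = 284.
With the tax collected from sellers, supply shifts: Qs = 2(P − 18) + 126.
Solving gives Q = 264 with consumers paying $87 and sellers receiving $69 (the $18 wedge).
Quantity falls by |ΔQ| = |284 − 264| = 20.
DWL = ½ · t · |ΔQ| = ½ · 18 · 20 = $180.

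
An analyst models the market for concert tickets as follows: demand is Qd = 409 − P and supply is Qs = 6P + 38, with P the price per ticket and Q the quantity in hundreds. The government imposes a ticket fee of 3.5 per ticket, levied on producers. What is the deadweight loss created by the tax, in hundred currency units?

Deadweight loss = 5.25 hundred.

Before the tax: set 409 − P = 6P + 38 → P* = 53, Q* = 356.
With the tax collected from producers, supply shifts: Qs = 6(P − 3.5) + 38.
Solving gives Q = 353 with buyers paying 56 and producers receiving 52.5 (the 3.5 wedge).
Quantity falls by |ΔQ| = |356 − 353| = 3.
DWL = ½ · t · |ΔQ| = ½ · 3.5 · 3 = 5.25.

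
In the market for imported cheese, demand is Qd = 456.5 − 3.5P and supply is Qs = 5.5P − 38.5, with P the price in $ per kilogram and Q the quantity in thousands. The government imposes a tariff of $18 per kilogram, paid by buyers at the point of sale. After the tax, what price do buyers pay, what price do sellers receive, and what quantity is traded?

Before the tax: set 456.5 − 3.5P = 5.5P − 38.5 → P* = $55, Q* = 264.
With the tax collected from buyers, demand (in seller-price terms) shifts: Qd = 456.5 − 3.5(P + 18).
New equilibrium: buyers pay $66, sellers receive $48, Q = 225.5. (Wedge: Pb − Ps = 18.)
The less price-elastic side of the market bears the larger share of a per-unit tax.

Buyers pay $66; sellers receive $48; quantity = 225.5.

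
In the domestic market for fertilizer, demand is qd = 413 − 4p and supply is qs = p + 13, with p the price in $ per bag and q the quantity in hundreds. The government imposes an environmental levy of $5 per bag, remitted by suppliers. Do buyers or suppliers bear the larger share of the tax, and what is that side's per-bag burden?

Suppliers bear the larger share: $4 per bag.

Before the tax: set 413 − 4p = p + 13 → p* = $80, q* = 93.
With the tax collected from suppliers, supply shifts: qs = (p − 5) + 13.
Solving gives q = 89 with buyers paying $81 and suppliers receiving $76 (the $5 wedge).
Per-bag burden: buyers $1, suppliers $4.
Suppliers take the larger share because supply is less price-elastic here (demand slope 4 vs supply slope 1).
The less price-elastic side of the market bears the larger share of a per-unit tax.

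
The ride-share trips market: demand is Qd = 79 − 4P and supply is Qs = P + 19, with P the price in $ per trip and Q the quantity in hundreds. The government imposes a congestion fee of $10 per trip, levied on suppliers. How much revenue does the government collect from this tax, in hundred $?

Without the tax, 79 − 4P = P + 19 gives 5P = 60, so P* = $12 and Q* = 31.
With the tax collected from suppliers, supply shifts: Qs = (P − 10) + 19.
New equilibrium: buyers pay $14, suppliers receive $4, Q = 23. (Wedge: Pb − Ps = 10.)
Revenue = t · Q = 10 · 23 = $230.

Tax revenue = $230 hundred.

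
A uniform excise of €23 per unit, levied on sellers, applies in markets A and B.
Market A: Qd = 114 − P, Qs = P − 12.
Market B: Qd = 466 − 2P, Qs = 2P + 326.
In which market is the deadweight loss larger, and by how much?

Market A: pre-tax P* = €63, Q* = 51; post-tax Q = 39.5; deadweight loss = €132.25.
Market B: pre-tax P* = €35, Q* = 396; post-tax Q = 373; deadweight loss = €264.5.
Difference: €132.25 vs €264.5 → market B is larger by €132.25.

Market B, by €132.25.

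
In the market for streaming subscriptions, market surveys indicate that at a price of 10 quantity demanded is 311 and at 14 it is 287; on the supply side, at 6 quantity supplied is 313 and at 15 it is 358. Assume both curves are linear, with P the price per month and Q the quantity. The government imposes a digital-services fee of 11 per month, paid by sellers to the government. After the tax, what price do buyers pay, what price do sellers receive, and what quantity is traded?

Demand slope: (287 − 311)/(14 − 10) = -6, so Qd = 371 − 6P.
Supply slope: (358 − 313)/(15 − 6) = 5, so Qs = 5P + 283.
Without the tax, 371 − 6P = 5P + 283 gives 11P = 88, so P* = 8 and Q* = 323.
With the tax collected from sellers, supply shifts: Qs = 5(P − 11) + 283.
Solving gives Q = 293 with buyers paying 13 and sellers receiving 2 (the 11 wedge).

Buyers pay 13; sellers receive 2; quantity = 293.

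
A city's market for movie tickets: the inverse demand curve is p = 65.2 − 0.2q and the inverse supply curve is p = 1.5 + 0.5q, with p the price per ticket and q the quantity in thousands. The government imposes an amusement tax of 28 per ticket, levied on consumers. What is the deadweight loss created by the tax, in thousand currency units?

Inverting to q(p) form: qd = 326 − 5p; qs = 2p − 3.
Before the tax: set 326 − 5p = 2p − 3 → p* = 47, q* = 91.
With the tax collected from consumers, demand (in seller-price terms) shifts: qd = 326 − 5(p + 28).
New equilibrium: consumers pay 55, sellers receive 27, q = 51. (Wedge: pb − ps = 28.)
Quantity falls by |ΔQ| = |91 − 51| = 40.
DWL = ½ · t · |ΔQ| = ½ · 28 · 40 = 560.

Deadweight loss = 560 thousand.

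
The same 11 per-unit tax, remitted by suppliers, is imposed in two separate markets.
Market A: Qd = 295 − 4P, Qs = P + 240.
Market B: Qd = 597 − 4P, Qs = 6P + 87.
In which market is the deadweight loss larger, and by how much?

Market A: pre-tax P* = 11, Q* = 251; post-tax Q = 242.2; deadweight loss = 48.4.
Market B: pre-tax P* = 51, Q* = 393; post-tax Q = 366.6; deadweight loss = 145.2.
Difference: 48.4 vs 145.2 → market B is larger by 96.8.

Market B, by 96.8.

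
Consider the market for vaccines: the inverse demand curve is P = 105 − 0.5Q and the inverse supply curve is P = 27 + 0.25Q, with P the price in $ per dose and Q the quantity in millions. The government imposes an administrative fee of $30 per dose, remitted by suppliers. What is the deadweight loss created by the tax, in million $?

Deadweight loss = $600 million.

Rewrite in direct form: Qd = 210 − 2P and Qs = 4P − 108.
Without the tax, 210 − 2P = 4P − 108 gives 6P = 318, so P* = $53 and Q* = 104.
With the tax collected from suppliers, supply shifts: Qs = 4(P − 30) − 108.
Solving gives Q = 64 with consumers paying $73 and suppliers receiving $43 (the $30 wedge).
Quantity falls by |ΔQ| = |104 − 64| = 40.
DWL = ½ · t · |ΔQ| = ½ · 30 · 40 = $600.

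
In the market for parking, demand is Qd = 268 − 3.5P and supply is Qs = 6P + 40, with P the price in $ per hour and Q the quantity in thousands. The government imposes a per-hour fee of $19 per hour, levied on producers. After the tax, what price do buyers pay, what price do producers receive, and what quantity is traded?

Without the tax, 268 − 3.5P = 6P + 40 gives 9.5P = 228, so P* = $24 and Q* = 184.
With the tax collected from producers, supply shifts: Qs = 6(P − 19) + 40.
New equilibrium: buyers pay $36, producers receive $17, Q = 142. (Wedge: Pb − Ps = 19.)
The less price-elastic side of the market bears the larger share of a per-unit tax.

Buyers pay $36; producers receive $17; quantity = 142.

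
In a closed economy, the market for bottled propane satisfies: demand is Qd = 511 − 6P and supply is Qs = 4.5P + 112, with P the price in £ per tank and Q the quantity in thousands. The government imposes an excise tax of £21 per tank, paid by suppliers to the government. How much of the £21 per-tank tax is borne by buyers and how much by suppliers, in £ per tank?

Without the tax, 511 − 6P = 4.5P + 112 gives 10.5P = 399, so P* = £38 and Q* = 283.
With the tax collected from suppliers, supply shifts: Qs = 4.5(P − 21) + 112.
New equilibrium: buyers pay £47, suppliers receive £26, Q = 229. (Wedge: Pb − Ps = 21.)
Burden on buyers: £9; on suppliers: £12. (They sum to £21.)
The less price-elastic side of the market bears the larger share of a per-unit tax.

Buyers bear £9 per tank; suppliers bear £12 per tank.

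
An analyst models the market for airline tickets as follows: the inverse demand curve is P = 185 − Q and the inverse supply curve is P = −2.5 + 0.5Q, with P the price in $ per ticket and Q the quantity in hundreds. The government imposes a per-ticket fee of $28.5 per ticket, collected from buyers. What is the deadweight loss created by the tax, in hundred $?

Deadweight loss = $270.75 hundred.

Rewrite in direct form: Qd = 185 − P and Qs = 2P + 5.
Without the tax, 185 − P = 2P + 5 gives 3P = 180, so P* = $60 and Q* = 125.
With the tax collected from buyers, demand (in seller-price terms) shifts: Qd = 185 − (P + 28.5).
Solving gives Q = 106 with buyers paying $79 and producers receiving $50.5 (the $28.5 wedge).
Quantity falls by |ΔQ| = |125 − 106| = 19.
DWL = ½ · t · |ΔQ| = ½ · 28.5 · 19 = $270.75.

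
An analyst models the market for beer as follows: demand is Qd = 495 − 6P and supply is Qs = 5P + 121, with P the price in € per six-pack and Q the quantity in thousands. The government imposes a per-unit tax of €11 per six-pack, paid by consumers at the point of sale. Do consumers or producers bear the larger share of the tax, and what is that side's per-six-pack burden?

Producers bear the larger share: €6 per six-pack.

Before the tax: set 495 − 6P = 5P + 121 → P* = €34, Q* = 291.
With the tax collected from consumers, demand (in seller-price terms) shifts: Qd = 495 − 6(P + 11).
Solving gives Q = 261 with consumers paying €39 and producers receiving €28 (the €11 wedge).
Per-six-pack burden: consumers €5, producers €6.
Producers take the larger share because supply is less price-elastic here (demand slope 6 vs supply slope 5).
The less price-elastic side of the market bears the larger share of a per-unit tax.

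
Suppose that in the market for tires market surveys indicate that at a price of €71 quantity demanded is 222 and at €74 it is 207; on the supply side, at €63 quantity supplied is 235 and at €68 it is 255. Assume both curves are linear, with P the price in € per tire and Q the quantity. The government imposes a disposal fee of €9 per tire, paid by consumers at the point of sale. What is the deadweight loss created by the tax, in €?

Deadweight loss = €90.

Demand slope: (207 − 222)/(74 − 71) = -5, so Qd = 577 − 5P.
Supply slope: (255 − 235)/(68 − 63) = 4, so Qs = 4P − 17.
Before the tax: set 577 − 5P = 4P − 17 → P* = €66, Q* = 247.
With the tax collected from consumers, demand (in seller-price terms) shifts: Qd = 577 − 5(P + 9).
New equilibrium: consumers pay €70, sellers receive €61, Q = 227. (Wedge: Pb − Ps = 9.)
Quantity falls by |ΔQ| = |247 − 227| = 20.
DWL = ½ · t · |ΔQ| = ½ · 9 · 20 = €90.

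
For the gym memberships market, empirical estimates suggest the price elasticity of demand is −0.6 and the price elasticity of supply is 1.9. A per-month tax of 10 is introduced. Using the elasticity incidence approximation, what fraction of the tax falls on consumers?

Consumers' share ≈ 0.76.

Incidence ratio: consumers' share ≈ εs / (εs + |εd|) = 1.9 / (1.9 + 0.6) = 0.76.
Supply is the more elastic side, so consumers bear the larger share.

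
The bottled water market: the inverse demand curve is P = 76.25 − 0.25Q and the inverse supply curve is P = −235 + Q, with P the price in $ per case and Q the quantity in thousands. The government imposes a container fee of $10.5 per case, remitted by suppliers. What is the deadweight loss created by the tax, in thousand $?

Inverting to Q(P) form: Qd = 305 − 4P; Qs = P + 235.
Before the tax: set 305 − 4P = P + 235 → P* = $14, Q* = 249.
With the tax collected from suppliers, supply shifts: Qs = (P − 10.5) + 235.
New equilibrium: buyers pay $16.1, suppliers receive $5.6, Q = 240.6. (Wedge: Pb − Ps = 10.5.)
Quantity falls by |ΔQ| = |249 − 240.6| = 8.4.
DWL = ½ · t · |ΔQ| = ½ · 10.5 · 8.4 = $44.1.

Deadweight loss = $44.1 thousand.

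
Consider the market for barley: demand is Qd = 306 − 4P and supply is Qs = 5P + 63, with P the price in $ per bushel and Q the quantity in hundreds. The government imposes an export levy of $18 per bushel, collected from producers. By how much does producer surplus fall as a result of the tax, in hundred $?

Before the tax: set 306 − 4P = 5P + 63 → P* = $27, Q* = 198.
With the tax collected from producers, supply shifts: Qs = 5(P − 18) + 63.
New equilibrium: buyers pay $37, producers receive $19, Q = 158. (Wedge: Pb − Ps = 18.)
ΔPS is the trapezoid between Q = 158 and Q = 198 of height $8: ½ · (198 + 158) · 8 = $1424.

Producer surplus falls by $1424 hundred.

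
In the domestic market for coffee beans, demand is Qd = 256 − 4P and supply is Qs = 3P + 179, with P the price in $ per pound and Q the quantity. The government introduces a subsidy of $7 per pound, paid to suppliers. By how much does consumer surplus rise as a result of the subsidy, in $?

Consumer surplus rises by $654.

Before the subsidy: set 256 − 4P = 3P + 179 → P* = $11, Q* = 212.
With a per-unit subsidy paid to suppliers, each receives P + 7 per unit sold, so supply becomes Qs = 3(P + 7) + 179.
New equilibrium: consumers pay $8, suppliers receive $15, Q = 224. (Wedge: Pb − Ps = −7.)
ΔCS is the trapezoid between Q = 224 and Q = 212 of height $3: ½ · (212 + 224) · 3 = $654.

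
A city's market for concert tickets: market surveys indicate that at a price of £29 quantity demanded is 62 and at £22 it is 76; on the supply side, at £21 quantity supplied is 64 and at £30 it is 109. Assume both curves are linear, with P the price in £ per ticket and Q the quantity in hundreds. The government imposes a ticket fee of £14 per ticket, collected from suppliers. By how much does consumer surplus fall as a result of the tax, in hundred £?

Consumer surplus falls by £640 hundred.

Demand slope: (76 − 62)/(22 − 29) = -2, so Qd = 120 − 2P.
Supply slope: (109 − 64)/(30 − 21) = 5, so Qs = 5P − 41.
Before the tax: set 120 − 2P = 5P − 41 → P* = £23, Q* = 74.
With the tax collected from suppliers, supply shifts: Qs = 5(P − 14) − 41.
New equilibrium: consumers pay £33, suppliers receive £19, Q = 54. (Wedge: Pb − Ps = 14.)
ΔCS is the trapezoid between Q = 54 and Q = 74 of height £10: ½ · (74 + 54) · 10 = £640.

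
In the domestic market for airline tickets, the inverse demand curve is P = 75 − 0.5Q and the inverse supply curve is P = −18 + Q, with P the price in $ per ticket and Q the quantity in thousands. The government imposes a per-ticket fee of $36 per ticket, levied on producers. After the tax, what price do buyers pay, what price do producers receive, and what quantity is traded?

Rewrite in direct form: Qd = 150 − 2P and Qs = P + 18.
Before the tax: set 150 − 2P = P + 18 → P* = $44, Q* = 62.
With the tax collected from producers, supply shifts: Qs = (P − 36) + 18.
New equilibrium: buyers pay $56, producers receive $20, Q = 38. (Wedge: Pb − Ps = 36.)

Buyers pay $56; producers receive $20; quantity = 38.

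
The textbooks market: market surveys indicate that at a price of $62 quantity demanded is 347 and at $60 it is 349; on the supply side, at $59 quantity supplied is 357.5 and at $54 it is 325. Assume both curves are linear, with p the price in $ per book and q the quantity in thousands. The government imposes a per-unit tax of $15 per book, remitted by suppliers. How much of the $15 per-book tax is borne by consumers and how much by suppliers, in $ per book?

Consumers bear $13 per book; suppliers bear $2 per book.

Demand slope: (349 − 347)/(60 − 62) = -1, so qd = 409 − p.
Supply slope: (325 − 357.5)/(54 − 59) = 6.5, so qs = 6.5p − 26.
Before the tax: set 409 − p = 6.5p − 26 → p* = $58, q* = 351.
With the tax collected from suppliers, supply shifts: qs = 6.5(p − 15) − 26.
Solving gives q = 338 with consumers paying $71 and suppliers receiving $56 (the $15 wedge).
Burden on consumers: $13; on suppliers: $2. (They sum to $15.)
The less price-elastic side of the market bears the larger share of a per-unit tax.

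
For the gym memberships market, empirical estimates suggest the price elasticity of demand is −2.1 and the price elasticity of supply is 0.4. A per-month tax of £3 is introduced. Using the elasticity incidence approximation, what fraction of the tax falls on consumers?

Incidence ratio: consumers' share ≈ εs / (εs + |εd|) = 0.4 / (0.4 + 2.1) = 0.16.
Supply is the less elastic side, so consumers bear the smaller share.

Consumers' share ≈ 0.16.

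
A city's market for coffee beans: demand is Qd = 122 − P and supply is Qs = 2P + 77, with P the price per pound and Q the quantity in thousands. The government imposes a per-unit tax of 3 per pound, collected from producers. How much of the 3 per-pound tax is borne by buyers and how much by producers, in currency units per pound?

Buyers bear 2 per pound; producers bear 1 per pound.

Before the tax: set 122 − P = 2P + 77 → P* = 15, Q* = 107.
With the tax collected from producers, supply shifts: Qs = 2(P − 3) + 77.
New equilibrium: buyers pay 17, producers receive 14, Q = 105. (Wedge: Pb − Ps = 3.)
Burden on buyers: 2; on producers: 1. (They sum to 3.)
The less price-elastic side of the market bears the larger share of a per-unit tax.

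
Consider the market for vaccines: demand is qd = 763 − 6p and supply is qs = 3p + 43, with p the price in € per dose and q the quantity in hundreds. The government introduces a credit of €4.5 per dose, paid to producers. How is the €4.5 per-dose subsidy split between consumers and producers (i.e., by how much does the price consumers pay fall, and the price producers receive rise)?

Consumers gain €1.5 per dose; producers gain €3 per dose.

Before the subsidy: set 763 − 6p = 3p + 43 → p* = €80, q* = 283.
With a per-unit subsidy paid to producers, each receives p + 4.5 per unit sold, so supply becomes qs = 3(p + 4.5) + 43.
New equilibrium: consumers pay €78.5, producers receive €83, q = 292. (Wedge: pb − ps = −4.5.)
Gain to consumers: €1.5; to producers: €3. (They sum to €4.5.)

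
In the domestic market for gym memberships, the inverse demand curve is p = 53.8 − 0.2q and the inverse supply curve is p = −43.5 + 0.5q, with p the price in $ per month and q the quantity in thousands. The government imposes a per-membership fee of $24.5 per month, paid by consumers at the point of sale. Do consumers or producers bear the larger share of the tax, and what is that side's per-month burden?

Rewrite in direct form: qd = 269 − 5p and qs = 2p + 87.
Without the tax, 269 − 5p = 2p + 87 gives 7p = 182, so p* = $26 and q* = 139.
With the tax collected from consumers, demand (in seller-price terms) shifts: qd = 269 − 5(p + 24.5).
New equilibrium: consumers pay $33, producers receive $8.5, q = 104. (Wedge: pb − ps = 24.5.)
Per-month burden: consumers $7, producers $17.5.
Producers take the larger share because supply is less price-elastic here (demand slope 5 vs supply slope 2).
The less price-elastic side of the market bears the larger share of a per-unit tax.

Producers bear the larger share: $17.5 per month.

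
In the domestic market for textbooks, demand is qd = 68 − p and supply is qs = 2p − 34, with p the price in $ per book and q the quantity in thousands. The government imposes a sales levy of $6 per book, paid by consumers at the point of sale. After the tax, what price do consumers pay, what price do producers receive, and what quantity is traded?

Before the tax: set 68 − p = 2p − 34 → p* = $34, q* = 34.
With the tax collected from consumers, demand (in seller-price terms) shifts: qd = 68 − (p + 6).
New equilibrium: consumers pay $38, producers receive $32, q = 30. (Wedge: pb − ps = 6.)

Consumers pay $38; producers receive $32; quantity = 30.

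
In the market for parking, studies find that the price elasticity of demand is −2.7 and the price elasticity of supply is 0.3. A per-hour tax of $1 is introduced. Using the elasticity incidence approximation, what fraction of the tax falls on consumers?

Consumers' share ≈ 0.1.

Incidence ratio: consumers' share ≈ εs / (εs + |εd|) = 0.3 / (0.3 + 2.7) = 0.1.
Supply is the less elastic side, so consumers bear the smaller share.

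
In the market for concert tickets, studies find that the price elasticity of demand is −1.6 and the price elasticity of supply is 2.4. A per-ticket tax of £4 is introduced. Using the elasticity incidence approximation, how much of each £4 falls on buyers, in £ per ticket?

Buyers bear ≈ £2.4 per ticket.

Incidence ratio: buyers' share ≈ εs / (εs + |εd|) = 2.4 / (2.4 + 1.6) = 0.6.
So buyers bear ≈ 0.6 × £4 = £2.4; suppliers bear £1.6.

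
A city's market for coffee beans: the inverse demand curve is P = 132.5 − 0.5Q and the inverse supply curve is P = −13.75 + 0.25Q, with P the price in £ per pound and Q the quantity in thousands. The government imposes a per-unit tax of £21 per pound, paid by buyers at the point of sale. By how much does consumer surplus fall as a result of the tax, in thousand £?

Consumer surplus falls by £2534 thousand.

Rewrite in direct form: Qd = 265 − 2P and Qs = 4P + 55.
Without the tax, 265 − 2P = 4P + 55 gives 6P = 210, so P* = £35 and Q* = 195.
With the tax collected from buyers, demand (in seller-price terms) shifts: Qd = 265 − 2(P + 21).
New equilibrium: buyers pay £49, producers receive £28, Q = 167. (Wedge: Pb − Ps = 21.)
ΔCS is the trapezoid between Q = 167 and Q = 195 of height £14: ½ · (195 + 167) · 14 = £2534.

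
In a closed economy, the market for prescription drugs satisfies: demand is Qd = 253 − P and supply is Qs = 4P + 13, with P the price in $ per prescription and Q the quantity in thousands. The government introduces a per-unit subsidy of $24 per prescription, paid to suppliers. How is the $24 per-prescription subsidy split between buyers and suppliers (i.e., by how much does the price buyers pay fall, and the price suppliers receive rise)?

Without the subsidy, 253 − P = 4P + 13 gives 5P = 240, so P* = $48 and Q* = 205.
With a per-unit subsidy paid to suppliers, each receives P + 24 per unit sold, so supply becomes Qs = 4(P + 24) + 13.
Solving gives Q = 224.2 with buyers paying $28.8 and suppliers receiving $52.8 (the $24 wedge).
Gain to buyers: $19.2; to suppliers: $4.8. (They sum to $24.)

Buyers gain $19.2 per prescription; suppliers gain $4.8 per prescription.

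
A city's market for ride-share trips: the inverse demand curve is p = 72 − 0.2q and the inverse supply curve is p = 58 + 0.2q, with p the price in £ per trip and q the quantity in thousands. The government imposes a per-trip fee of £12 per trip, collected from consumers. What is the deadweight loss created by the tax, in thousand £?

Deadweight loss = £180 thousand.

Inverting to q(p) form: qd = 360 − 5p; qs = 5p − 290.
Without the tax, 360 − 5p = 5p − 290 gives 10p = 650, so p* = £65 and q* = 35.
With the tax collected from consumers, demand (in seller-price terms) shifts: qd = 360 − 5(p + 12).
Solving gives q = 5 with consumers paying £71 and sellers receiving £59 (the £12 wedge).
Quantity falls by |ΔQ| = |35 − 5| = 30.
DWL = ½ · t · |ΔQ| = ½ · 12 · 30 = £180.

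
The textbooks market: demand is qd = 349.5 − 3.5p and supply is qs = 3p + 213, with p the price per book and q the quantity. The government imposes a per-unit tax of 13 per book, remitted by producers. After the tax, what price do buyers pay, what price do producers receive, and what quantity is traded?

Buyers pay 27; producers receive 14; quantity = 255.

Before the tax: set 349.5 − 3.5p = 3p + 213 → p* = 21, q* = 276.
With the tax collected from producers, supply shifts: qs = 3(p − 13) + 213.
New equilibrium: buyers pay 27, producers receive 14, q = 255. (Wedge: pb − ps = 13.)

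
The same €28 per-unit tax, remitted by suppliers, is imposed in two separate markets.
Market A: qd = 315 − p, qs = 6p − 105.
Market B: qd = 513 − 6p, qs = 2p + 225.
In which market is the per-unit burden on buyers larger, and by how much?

Market A: pre-tax p* = €60, q* = 255; post-tax q = 231; per-unit burden on buyers = €24.
Market B: pre-tax p* = €36, q* = 297; post-tax q = 255; per-unit burden on buyers = €7.
Difference: €24 vs €7 → market A is larger by €17.

Market A, by €17.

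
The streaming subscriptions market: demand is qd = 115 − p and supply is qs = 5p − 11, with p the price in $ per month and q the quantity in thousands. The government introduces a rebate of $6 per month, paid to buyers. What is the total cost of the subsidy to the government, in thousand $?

Before the subsidy: set 115 − p = 5p − 11 → p* = $21, q* = 94.
With a per-unit subsidy paid to buyers, each effectively pays p − 6, so demand becomes qd = 115 − (p − 6).
Solving gives q = 99 with buyers paying $16 and suppliers receiving $22 (the $6 wedge).
Outlay = t · Q = 6 · 99 = $594.

Government outlay = $594 thousand.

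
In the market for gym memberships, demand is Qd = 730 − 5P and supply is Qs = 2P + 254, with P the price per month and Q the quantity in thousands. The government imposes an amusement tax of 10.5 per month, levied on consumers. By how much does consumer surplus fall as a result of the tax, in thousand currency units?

Without the tax, 730 − 5P = 2P + 254 gives 7P = 476, so P* = 68 and Q* = 390.
With the tax collected from consumers, demand (in seller-price terms) shifts: Qd = 730 − 5(P + 10.5).
Solving gives Q = 375 with consumers paying 71 and producers receiving 60.5 (the 10.5 wedge).
ΔCS is the trapezoid between Q = 375 and Q = 390 of height 3: ½ · (390 + 375) · 3 = 1147.5.

Consumer surplus falls by 1147.5 thousand.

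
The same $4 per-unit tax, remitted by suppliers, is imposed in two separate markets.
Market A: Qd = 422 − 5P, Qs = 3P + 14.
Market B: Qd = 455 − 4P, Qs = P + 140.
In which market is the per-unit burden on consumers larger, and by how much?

Market A: pre-tax P* = $51, Q* = 167; post-tax Q = 159.5; per-unit burden on consumers = $1.5.
Market B: pre-tax P* = $63, Q* = 203; post-tax Q = 199.8; per-unit burden on consumers = $0.8.
Difference: $1.5 vs $0.8 → market A is larger by $0.7.

Market A, by $0.7.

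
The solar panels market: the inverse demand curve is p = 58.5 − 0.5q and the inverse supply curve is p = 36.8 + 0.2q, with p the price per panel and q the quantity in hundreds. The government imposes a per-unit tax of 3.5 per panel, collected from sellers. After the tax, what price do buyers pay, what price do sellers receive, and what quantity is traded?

Buyers pay 45.5; sellers receive 42; quantity = 26.

Inverting to q(p) form: qd = 117 − 2p; qs = 5p − 184.
Before the tax: set 117 − 2p = 5p − 184 → p* = 43, q* = 31.
With the tax collected from sellers, supply shifts: qs = 5(p − 3.5) − 184.
Solving gives q = 26 with buyers paying 45.5 and sellers receiving 42 (the 3.5 wedge).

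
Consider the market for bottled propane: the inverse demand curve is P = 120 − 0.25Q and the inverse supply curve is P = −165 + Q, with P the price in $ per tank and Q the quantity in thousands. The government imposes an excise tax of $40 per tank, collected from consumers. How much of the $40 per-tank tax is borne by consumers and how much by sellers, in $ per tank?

Consumers bear $8 per tank; sellers bear $32 per tank.

Inverting to Q(P) form: Qd = 480 − 4P; Qs = P + 165.
Without the tax, 480 − 4P = P + 165 gives 5P = 315, so P* = $63 and Q* = 228.
With the tax collected from consumers, demand (in seller-price terms) shifts: Qd = 480 − 4(P + 40).
Solving gives Q = 196 with consumers paying $71 and sellers receiving $31 (the $40 wedge).
Burden on consumers: $8; on sellers: $32. (They sum to $40.)
The less price-elastic side of the market bears the larger share of a per-unit tax.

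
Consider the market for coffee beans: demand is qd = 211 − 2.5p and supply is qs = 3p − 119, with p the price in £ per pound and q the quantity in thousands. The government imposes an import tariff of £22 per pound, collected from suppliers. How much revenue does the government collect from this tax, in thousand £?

Before the tax: set 211 − 2.5p = 3p − 119 → p* = £60, q* = 61.
With the tax collected from suppliers, supply shifts: qs = 3(p − 22) − 119.
Solving gives q = 31 with consumers paying £72 and suppliers receiving £50 (the £22 wedge).
Revenue = t · Q = 22 · 31 = £682.

Tax revenue = £682 thousand.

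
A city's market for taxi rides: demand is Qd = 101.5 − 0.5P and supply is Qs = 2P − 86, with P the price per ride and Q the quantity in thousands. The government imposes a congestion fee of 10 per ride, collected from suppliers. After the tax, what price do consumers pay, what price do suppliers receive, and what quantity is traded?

Without the tax, 101.5 − 0.5P = 2P − 86 gives 2.5P = 187.5, so P* = 75 and Q* = 64.
With the tax collected from suppliers, supply shifts: Qs = 2(P − 10) − 86.
Solving gives Q = 60 with consumers paying 83 and suppliers receiving 73 (the 10 wedge).
The less price-elastic side of the market bears the larger share of a per-unit tax.

Consumers pay 83; suppliers receive 73; quantity = 60.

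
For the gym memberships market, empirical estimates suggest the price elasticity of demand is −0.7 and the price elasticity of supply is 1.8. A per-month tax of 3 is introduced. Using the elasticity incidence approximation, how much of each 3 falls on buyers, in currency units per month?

Buyers bear ≈ 2.16 per month.

Incidence ratio: buyers' share ≈ εs / (εs + |εd|) = 1.8 / (1.8 + 0.7) = 0.72.
So buyers bear ≈ 0.72 × 3 = 2.16; producers bear 0.84.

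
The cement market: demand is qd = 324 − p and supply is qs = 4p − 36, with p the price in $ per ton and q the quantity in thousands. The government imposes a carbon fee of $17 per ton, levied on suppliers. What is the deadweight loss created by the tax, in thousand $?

Before the tax: set 324 − p = 4p − 36 → p* = $72, q* = 252.
With the tax collected from suppliers, supply shifts: qs = 4(p − 17) − 36.
New equilibrium: buyers pay $85.6, suppliers receive $68.6, q = 238.4. (Wedge: pb − ps = 17.)
Quantity falls by |ΔQ| = |252 − 238.4| = 13.6.
DWL = ½ · t · |ΔQ| = ½ · 17 · 13.6 = $115.6.

Deadweight loss = $115.6 thousand.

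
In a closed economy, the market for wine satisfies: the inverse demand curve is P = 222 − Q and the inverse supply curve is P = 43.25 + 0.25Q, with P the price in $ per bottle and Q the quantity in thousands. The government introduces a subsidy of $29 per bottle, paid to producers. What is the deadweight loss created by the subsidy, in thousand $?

Rewrite in direct form: Qd = 222 − P and Qs = 4P − 173.
Before the subsidy: set 222 − P = 4P − 173 → P* = $79, Q* = 143.
With a per-unit subsidy paid to producers, each receives P + 29 per unit sold, so supply becomes Qs = 4(P + 29) − 173.
Solving gives Q = 166.2 with consumers paying $55.8 and producers receiving $84.8 (the $29 wedge).
Quantity rises by |ΔQ| = |143 − 166.2| = 23.2.
DWL = ½ · t · |ΔQ| = ½ · 29 · 23.2 = $336.4.

Deadweight loss = $336.4 thousand.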